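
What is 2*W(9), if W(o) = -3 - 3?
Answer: -12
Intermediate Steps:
W(o) = -6
2*W(9) = 2*(-6) = -12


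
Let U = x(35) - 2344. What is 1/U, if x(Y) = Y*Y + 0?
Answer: -1/1119 ≈ -0.00089366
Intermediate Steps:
x(Y) = Y**2 (x(Y) = Y**2 + 0 = Y**2)
U = -1119 (U = 35**2 - 2344 = 1225 - 2344 = -1119)
1/U = 1/(-1119) = -1/1119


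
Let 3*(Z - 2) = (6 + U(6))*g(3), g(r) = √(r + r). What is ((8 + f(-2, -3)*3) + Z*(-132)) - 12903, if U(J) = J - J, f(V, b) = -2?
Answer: -13165 - 264*√6 ≈ -13812.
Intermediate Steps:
U(J) = 0
g(r) = √2*√r (g(r) = √(2*r) = √2*√r)
Z = 2 + 2*√6 (Z = 2 + ((6 + 0)*(√2*√3))/3 = 2 + (6*√6)/3 = 2 + 2*√6 ≈ 6.8990)
((8 + f(-2, -3)*3) + Z*(-132)) - 12903 = ((8 - 2*3) + (2 + 2*√6)*(-132)) - 12903 = ((8 - 6) + (-264 - 264*√6)) - 12903 = (2 + (-264 - 264*√6)) - 12903 = (-262 - 264*√6) - 12903 = -13165 - 264*√6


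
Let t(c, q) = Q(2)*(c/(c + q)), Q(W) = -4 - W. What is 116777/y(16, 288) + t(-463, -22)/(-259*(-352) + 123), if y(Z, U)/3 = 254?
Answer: 5170432100059/33738414870 ≈ 153.25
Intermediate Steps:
y(Z, U) = 762 (y(Z, U) = 3*254 = 762)
t(c, q) = -6*c/(c + q) (t(c, q) = (-4 - 1*2)*(c/(c + q)) = (-4 - 2)*(c/(c + q)) = -6*c/(c + q))
116777/y(16, 288) + t(-463, -22)/(-259*(-352) + 123) = 116777/762 + (-6*(-463)/(-463 - 22))/(-259*(-352) + 123) = 116777*(1/762) + (-6*(-463)/(-485))/(91168 + 123) = 116777/762 - 6*(-463)*(-1/485)/91291 = 116777/762 - 2778/485*1/91291 = 116777/762 - 2778/44276135 = 5170432100059/33738414870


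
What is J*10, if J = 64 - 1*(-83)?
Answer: 1470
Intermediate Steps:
J = 147 (J = 64 + 83 = 147)
J*10 = 147*10 = 1470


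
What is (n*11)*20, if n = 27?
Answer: 5940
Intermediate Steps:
(n*11)*20 = (27*11)*20 = 297*20 = 5940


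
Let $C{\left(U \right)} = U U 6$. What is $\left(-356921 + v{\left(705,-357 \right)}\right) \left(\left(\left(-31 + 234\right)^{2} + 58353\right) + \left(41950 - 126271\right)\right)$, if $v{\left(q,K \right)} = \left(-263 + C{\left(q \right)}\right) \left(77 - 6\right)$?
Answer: $3221292890496$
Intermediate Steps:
$C{\left(U \right)} = 6 U^{2}$ ($C{\left(U \right)} = U^{2} \cdot 6 = 6 U^{2}$)
$v{\left(q,K \right)} = -18673 + 426 q^{2}$ ($v{\left(q,K \right)} = \left(-263 + 6 q^{2}\right) \left(77 - 6\right) = \left(-263 + 6 q^{2}\right) 71 = -18673 + 426 q^{2}$)
$\left(-356921 + v{\left(705,-357 \right)}\right) \left(\left(\left(-31 + 234\right)^{2} + 58353\right) + \left(41950 - 126271\right)\right) = \left(-356921 - \left(18673 - 426 \cdot 705^{2}\right)\right) \left(\left(\left(-31 + 234\right)^{2} + 58353\right) + \left(41950 - 126271\right)\right) = \left(-356921 + \left(-18673 + 426 \cdot 497025\right)\right) \left(\left(203^{2} + 58353\right) - 84321\right) = \left(-356921 + \left(-18673 + 211732650\right)\right) \left(\left(41209 + 58353\right) - 84321\right) = \left(-356921 + 211713977\right) \left(99562 - 84321\right) = 211357056 \cdot 15241 = 3221292890496$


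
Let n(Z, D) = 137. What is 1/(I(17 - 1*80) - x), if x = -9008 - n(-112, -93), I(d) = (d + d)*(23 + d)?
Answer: 1/14185 ≈ 7.0497e-5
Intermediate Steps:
I(d) = 2*d*(23 + d) (I(d) = (2*d)*(23 + d) = 2*d*(23 + d))
x = -9145 (x = -9008 - 1*137 = -9008 - 137 = -9145)
1/(I(17 - 1*80) - x) = 1/(2*(17 - 1*80)*(23 + (17 - 1*80)) - 1*(-9145)) = 1/(2*(17 - 80)*(23 + (17 - 80)) + 9145) = 1/(2*(-63)*(23 - 63) + 9145) = 1/(2*(-63)*(-40) + 9145) = 1/(5040 + 9145) = 1/14185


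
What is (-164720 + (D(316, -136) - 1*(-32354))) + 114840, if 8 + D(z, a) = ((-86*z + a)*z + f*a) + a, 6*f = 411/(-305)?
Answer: -2637710594/305 ≈ -8.6482e+6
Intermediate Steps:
f = -137/610 (f = (411/(-305))/6 = (411*(-1/305))/6 = (1/6)*(-411/305) = -137/610 ≈ -0.22459)
D(z, a) = -8 + 473*a/610 + z*(a - 86*z) (D(z, a) = -8 + (((-86*z + a)*z - 137*a/610) + a) = -8 + (((a - 86*z)*z - 137*a/610) + a) = -8 + ((z*(a - 86*z) - 137*a/610) + a) = -8 + ((-137*a/610 + z*(a - 86*z)) + a) = -8 + (473*a/610 + z*(a - 86*z)) = -8 + 473*a/610 + z*(a - 86*z))
(-164720 + (D(316, -136) - 1*(-32354))) + 114840 = (-164720 + ((-8 - 86*316**2 + (473/610)*(-136) - 136*316) - 1*(-32354))) + 114840 = (-164720 + ((-8 - 86*99856 - 32164/305 - 42976) + 32354)) + 114840 = (-164720 + ((-8 - 8587616 - 32164/305 - 42976) + 32354)) + 114840 = (-164720 + (-2632365164/305 + 32354)) + 114840 = (-164720 - 2622497194/305) + 114840 = -2672736794/305 + 114840 = -2637710594/305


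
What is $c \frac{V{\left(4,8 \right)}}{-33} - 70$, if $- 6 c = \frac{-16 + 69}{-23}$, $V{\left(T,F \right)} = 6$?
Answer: $- \frac{53183}{759} \approx -70.07$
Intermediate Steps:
$c = \frac{53}{138}$ ($c = - \frac{\left(-16 + 69\right) \frac{1}{-23}}{6} = - \frac{53 \left(- \frac{1}{23}\right)}{6} = \left(- \frac{1}{6}\right) \left(- \frac{53}{23}\right) = \frac{53}{138} \approx 0.38406$)
$c \frac{V{\left(4,8 \right)}}{-33} - 70 = \frac{53 \frac{6}{-33}}{138} - 70 = \frac{53 \cdot 6 \left(- \frac{1}{33}\right)}{138} - 70 = \frac{53}{138} \left(- \frac{2}{11}\right) - 70 = - \frac{53}{759} - 70 = - \frac{53183}{759}$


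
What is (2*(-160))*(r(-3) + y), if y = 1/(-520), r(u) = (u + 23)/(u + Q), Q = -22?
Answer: 3336/13 ≈ 256.62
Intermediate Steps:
r(u) = (23 + u)/(-22 + u) (r(u) = (u + 23)/(u - 22) = (23 + u)/(-22 + u))
y = -1/520 ≈ -0.0019231
(2*(-160))*(r(-3) + y) = (2*(-160))*((23 - 3)/(-22 - 3) - 1/520) = -320*(20/(-25) - 1/520) = -320*(-1/25*20 - 1/520) = -320*(-⅘ - 1/520) = -320*(-417/520) = 3336/13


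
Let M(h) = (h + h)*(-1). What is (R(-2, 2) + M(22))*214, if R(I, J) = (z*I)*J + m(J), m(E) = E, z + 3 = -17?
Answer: 8132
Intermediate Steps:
z = -20 (z = -3 - 17 = -20)
R(I, J) = J - 20*I*J (R(I, J) = (-20*I)*J + J = -20*I*J + J = J - 20*I*J)
M(h) = -2*h (M(h) = (2*h)*(-1) = -2*h)
(R(-2, 2) + M(22))*214 = (2*(1 - 20*(-2)) - 2*22)*214 = (2*(1 + 40) - 44)*214 = (2*41 - 44)*214 = (82 - 44)*214 = 38*214 = 8132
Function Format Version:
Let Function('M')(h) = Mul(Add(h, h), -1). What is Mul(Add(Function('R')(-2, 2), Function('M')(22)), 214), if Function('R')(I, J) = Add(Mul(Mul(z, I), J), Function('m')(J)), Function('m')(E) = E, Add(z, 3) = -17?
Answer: 8132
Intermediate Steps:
z = -20 (z = Add(-3, -17) = -20)
Function('R')(I, J) = Add(J, Mul(-20, I, J)) (Function('R')(I, J) = Add(Mul(Mul(-20, I), J), J) = Add(Mul(-20, I, J), J) = Add(J, Mul(-20, I, J)))
Function('M')(h) = Mul(-2, h) (Function('M')(h) = Mul(Mul(2, h), -1) = Mul(-2, h))
Mul(Add(Function('R')(-2, 2), Function('M')(22)), 214) = Mul(Add(Mul(2, Add(1, Mul(-20, -2))), Mul(-2, 22)), 214) = Mul(Add(Mul(2, Add(1, 40)), -44), 214) = Mul(Add(Mul(2, 41), -44), 214) = Mul(Add(82, -44), 214) = Mul(38, 214) = 8132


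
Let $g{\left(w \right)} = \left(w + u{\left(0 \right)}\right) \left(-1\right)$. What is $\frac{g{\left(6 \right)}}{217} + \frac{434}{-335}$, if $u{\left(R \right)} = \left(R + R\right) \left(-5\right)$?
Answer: $- \frac{96188}{72695} \approx -1.3232$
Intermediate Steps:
$u{\left(R \right)} = - 10 R$ ($u{\left(R \right)} = 2 R \left(-5\right) = - 10 R$)
$g{\left(w \right)} = - w$ ($g{\left(w \right)} = \left(w - 0\right) \left(-1\right) = \left(w + 0\right) \left(-1\right) = w \left(-1\right) = - w$)
$\frac{g{\left(6 \right)}}{217} + \frac{434}{-335} = \frac{\left(-1\right) 6}{217} + \frac{434}{-335} = \left(-6\right) \frac{1}{217} + 434 \left(- \frac{1}{335}\right) = - \frac{6}{217} - \frac{434}{335} = - \frac{96188}{72695}$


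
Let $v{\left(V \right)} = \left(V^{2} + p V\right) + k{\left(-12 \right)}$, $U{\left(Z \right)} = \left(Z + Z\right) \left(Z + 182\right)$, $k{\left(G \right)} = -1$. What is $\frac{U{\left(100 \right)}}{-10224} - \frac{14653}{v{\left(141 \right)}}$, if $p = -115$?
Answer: $- \frac{7427464}{780645} \approx -9.5145$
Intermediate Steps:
$U{\left(Z \right)} = 2 Z \left(182 + Z\right)$
$v{\left(V \right)} = -1 + V^{2} - 115 V$ ($v{\left(V \right)} = \left(V^{2} - 115 V\right) - 1 = -1 + V^{2} - 115 V$)
$\frac{U{\left(100 \right)}}{-10224} - \frac{14653}{v{\left(141 \right)}} = \frac{2 \cdot 100 \left(182 + 100\right)}{-10224} - \frac{14653}{-1 + 141^{2} - 16215} = 2 \cdot 100 \cdot 282 \left(- \frac{1}{10224}\right) - \frac{14653}{-1 + 19881 - 16215} = 56400 \left(- \frac{1}{10224}\right) - \frac{14653}{3665} = - \frac{1175}{213} - \frac{14653}{3665} = - \frac{7427464}{780645}$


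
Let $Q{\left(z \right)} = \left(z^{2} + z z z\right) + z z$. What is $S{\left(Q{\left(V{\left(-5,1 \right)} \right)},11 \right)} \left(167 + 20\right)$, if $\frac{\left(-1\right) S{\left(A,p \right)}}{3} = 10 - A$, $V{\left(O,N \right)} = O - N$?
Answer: $-86394$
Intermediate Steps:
$Q{\left(z \right)} = z^{3} + 2 z^{2}$ ($Q{\left(z \right)} = \left(z^{2} + z^{2} z\right) + z^{2} = \left(z^{2} + z^{3}\right) + z^{2} = z^{3} + 2 z^{2}$)
$S{\left(A,p \right)} = -30 + 3 A$ ($S{\left(A,p \right)} = - 3 \left(10 - A\right) = -30 + 3 A$)
$S{\left(Q{\left(V{\left(-5,1 \right)} \right)},11 \right)} \left(167 + 20\right) = \left(-30 + 3 \left(-5 - 1\right)^{2} \left(2 - 6\right)\right) \left(167 + 20\right) = \left(-30 + 3 \left(-5 - 1\right)^{2} \left(2 - 6\right)\right) 187 = \left(-30 + 3 \left(-6\right)^{2} \left(2 - 6\right)\right) 187 = \left(-30 + 3 \cdot 36 \left(-4\right)\right) 187 = \left(-30 + 3 \left(-144\right)\right) 187 = \left(-30 - 432\right) 187 = \left(-462\right) 187 = -86394$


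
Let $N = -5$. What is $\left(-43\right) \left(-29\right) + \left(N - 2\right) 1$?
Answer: $1240$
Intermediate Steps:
$\left(-43\right) \left(-29\right) + \left(N - 2\right) 1 = \left(-43\right) \left(-29\right) + \left(-5 - 2\right) 1 = 1247 - 7 = 1240$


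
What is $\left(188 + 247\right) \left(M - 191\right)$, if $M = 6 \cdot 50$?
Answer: $47415$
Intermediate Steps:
$M = 300$
$\left(188 + 247\right) \left(M - 191\right) = \left(188 + 247\right) \left(300 - 191\right) = 435 \cdot 109 = 47415$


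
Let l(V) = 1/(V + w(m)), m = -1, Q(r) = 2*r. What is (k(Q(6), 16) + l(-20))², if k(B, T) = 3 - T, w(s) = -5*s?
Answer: 38416/225 ≈ 170.74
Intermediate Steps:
l(V) = 1/(5 + V) (l(V) = 1/(V - 5*(-1)) = 1/(V + 5) = 1/(5 + V))
(k(Q(6), 16) + l(-20))² = ((3 - 1*16) + 1/(5 - 20))² = ((3 - 16) + 1/(-15))² = (-13 - 1/15)² = (-196/15)² = 38416/225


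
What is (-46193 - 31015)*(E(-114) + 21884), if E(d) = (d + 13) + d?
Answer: -1673020152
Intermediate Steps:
E(d) = 13 + 2*d (E(d) = (13 + d) + d = 13 + 2*d)
(-46193 - 31015)*(E(-114) + 21884) = (-46193 - 31015)*((13 + 2*(-114)) + 21884) = -77208*((13 - 228) + 21884) = -77208*(-215 + 21884) = -77208*21669 = -1673020152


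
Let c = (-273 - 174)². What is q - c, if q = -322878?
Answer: -522687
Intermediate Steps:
c = 199809 (c = (-447)² = 199809)
q - c = -322878 - 1*199809 = -322878 - 199809 = -522687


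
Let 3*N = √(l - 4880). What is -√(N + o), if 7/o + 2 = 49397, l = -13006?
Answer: -√(345765 + 813288675*I*√17886)/49395 ≈ -4.7212 - 4.7212*I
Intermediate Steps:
o = 7/49395 (o = 7/(-2 + 49397) = 7/49395 ≈ 0.00014171)
N = I*√17886/3 (N = √(-13006 - 4880)/3 = √(-17886)/3 = (I*√17886)/3 = I*√17886/3 ≈ 44.58*I)
-√(N + o) = -√(I*√17886/3 + 7/49395) = -√(7/49395 + I*√17886/3)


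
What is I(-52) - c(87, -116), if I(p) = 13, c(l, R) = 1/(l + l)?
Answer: 2261/174 ≈ 12.994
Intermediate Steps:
c(l, R) = 1/(2*l)
I(-52) - c(87, -116) = 13 - 1/(2*87) = 13 - 1*1/174 = 13 - 1/174 = 2261/174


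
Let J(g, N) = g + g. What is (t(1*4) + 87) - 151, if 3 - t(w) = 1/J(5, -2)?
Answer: -611/10 ≈ -61.100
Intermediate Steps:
J(g, N) = 2*g
t(w) = 29/10 (t(w) = 3 - 1/(2*5) = 3 - 1/10 = 3 - 1*⅒ = 3 - ⅒ = 29/10)
(t(1*4) + 87) - 151 = (29/10 + 87) - 151 = 899/10 - 151 = -611/10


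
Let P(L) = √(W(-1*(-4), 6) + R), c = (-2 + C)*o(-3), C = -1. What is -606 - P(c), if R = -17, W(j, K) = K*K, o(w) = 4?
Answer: -606 - √19 ≈ -610.36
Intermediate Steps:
c = -12 (c = (-2 - 1)*4 = -3*4 = -12)
W(j, K) = K²
P(L) = √19 (P(L) = √(6² - 17) = √(36 - 17) = √19)
-606 - P(c) = -606 - √19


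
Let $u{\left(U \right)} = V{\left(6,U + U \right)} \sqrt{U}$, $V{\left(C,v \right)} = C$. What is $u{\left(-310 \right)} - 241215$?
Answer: $-241215 + 6 i \sqrt{310} \approx -2.4122 \cdot 10^{5} + 105.64 i$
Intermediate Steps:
$u{\left(U \right)} = 6 \sqrt{U}$
$u{\left(-310 \right)} - 241215 = 6 \sqrt{-310} - 241215 = 6 i \sqrt{310} - 241215 = -241215 + 6 i \sqrt{310}$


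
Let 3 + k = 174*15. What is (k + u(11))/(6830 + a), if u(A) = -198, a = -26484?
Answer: -2409/19654 ≈ -0.12257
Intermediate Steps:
k = 2607 (k = -3 + 174*15 = -3 + 2610 = 2607)
(k + u(11))/(6830 + a) = (2607 - 198)/(6830 - 26484) = 2409/(-19654) = 2409*(-1/19654) = -2409/19654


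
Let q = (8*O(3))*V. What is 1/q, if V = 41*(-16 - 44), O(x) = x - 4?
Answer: 1/19680 ≈ 5.0813e-5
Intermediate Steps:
O(x) = -4 + x
V = -2460 (V = 41*(-60) = -2460)
q = 19680 (q = (8*(-4 + 3))*(-2460) = (8*(-1))*(-2460) = -8*(-2460) = 19680)
1/q = 1/19680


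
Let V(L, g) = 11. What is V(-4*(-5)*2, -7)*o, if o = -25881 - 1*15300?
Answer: -452991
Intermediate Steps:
o = -41181 (o = -25881 - 15300 = -41181)
V(-4*(-5)*2, -7)*o = 11*(-41181) = -452991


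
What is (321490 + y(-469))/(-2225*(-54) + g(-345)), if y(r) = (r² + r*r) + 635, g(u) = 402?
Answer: 762047/120552 ≈ 6.3213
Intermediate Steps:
y(r) = 635 + 2*r² (y(r) = (r² + r²) + 635 = 2*r² + 635 = 635 + 2*r²)
(321490 + y(-469))/(-2225*(-54) + g(-345)) = (321490 + (635 + 2*(-469)²))/(-2225*(-54) + 402) = (321490 + (635 + 2*219961))/(120150 + 402) = (321490 + (635 + 439922))/120552 = (321490 + 440557)*(1/120552) = 762047*(1/120552) = 762047/120552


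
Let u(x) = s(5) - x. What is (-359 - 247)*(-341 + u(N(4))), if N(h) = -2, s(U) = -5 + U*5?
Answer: 193314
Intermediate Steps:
s(U) = -5 + 5*U
u(x) = 20 - x (u(x) = (-5 + 5*5) - x = (-5 + 25) - x = 20 - x)
(-359 - 247)*(-341 + u(N(4))) = (-359 - 247)*(-341 + (20 - 1*(-2))) = -606*(-341 + (20 + 2)) = -606*(-341 + 22) = -606*(-319) = 193314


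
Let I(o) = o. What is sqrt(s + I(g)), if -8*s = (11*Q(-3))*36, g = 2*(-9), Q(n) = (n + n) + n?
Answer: 3*sqrt(190)/2 ≈ 20.676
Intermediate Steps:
Q(n) = 3*n (Q(n) = 2*n + n = 3*n)
g = -18
s = 891/2 (s = -11*(3*(-3))*36/8 = -11*(-9)*36/8 = -(-99)*36/8 = -1/8*(-3564) = 891/2 ≈ 445.50)
sqrt(s + I(g)) = sqrt(891/2 - 18) = sqrt(855/2) = 3*sqrt(190)/2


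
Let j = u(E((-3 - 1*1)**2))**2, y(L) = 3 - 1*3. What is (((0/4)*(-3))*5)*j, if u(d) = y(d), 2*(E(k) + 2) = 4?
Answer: 0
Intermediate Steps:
y(L) = 0 (y(L) = 3 - 3 = 0)
E(k) = 0 (E(k) = -2 + (1/2)*4 = -2 + 2 = 0)
u(d) = 0
j = 0 (j = 0**2 = 0)
(((0/4)*(-3))*5)*j = (((0/4)*(-3))*5)*0 = (((0*(1/4))*(-3))*5)*0 = ((0*(-3))*5)*0 = (0*5)*0 = 0*0 = 0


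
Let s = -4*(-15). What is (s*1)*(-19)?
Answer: -1140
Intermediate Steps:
s = 60
(s*1)*(-19) = (60*1)*(-19) = 60*(-19) = -1140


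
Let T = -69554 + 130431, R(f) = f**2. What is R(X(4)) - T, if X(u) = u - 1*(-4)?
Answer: -60813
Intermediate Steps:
X(u) = 4 + u (X(u) = u + 4 = 4 + u)
T = 60877
R(X(4)) - T = (4 + 4)**2 - 1*60877 = 8**2 - 60877 = 64 - 60877 = -60813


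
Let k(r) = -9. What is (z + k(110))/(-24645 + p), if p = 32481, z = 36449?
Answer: 9110/1959 ≈ 4.6503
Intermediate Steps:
(z + k(110))/(-24645 + p) = (36449 - 9)/(-24645 + 32481) = 36440/7836 = 36440*(1/7836) = 9110/1959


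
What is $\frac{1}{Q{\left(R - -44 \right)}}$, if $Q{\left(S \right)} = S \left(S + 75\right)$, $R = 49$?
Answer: $\frac{1}{15624} \approx 6.4004 \cdot 10^{-5}$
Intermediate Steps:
$Q{\left(S \right)} = S \left(75 + S\right)$
$\frac{1}{Q{\left(R - -44 \right)}} = \frac{1}{\left(49 - -44\right) \left(75 + \left(49 - -44\right)\right)} = \frac{1}{\left(49 + 44\right) \left(75 + \left(49 + 44\right)\right)} = \frac{1}{93 \left(75 + 93\right)} = \frac{1}{93 \cdot 168} = \frac{1}{15624}$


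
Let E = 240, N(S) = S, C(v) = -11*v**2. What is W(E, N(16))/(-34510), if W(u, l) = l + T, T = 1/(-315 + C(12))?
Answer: -30383/65534490 ≈ -0.00046362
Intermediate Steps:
T = -1/1899 (T = 1/(-315 - 11*12**2) = 1/(-315 - 11*144) = 1/(-315 - 1584) = 1/(-1899) = -1/1899 ≈ -0.00052659)
W(u, l) = -1/1899 + l (W(u, l) = l - 1/1899 = -1/1899 + l)
W(E, N(16))/(-34510) = (-1/1899 + 16)/(-34510) = (30383/1899)*(-1/34510) = -30383/65534490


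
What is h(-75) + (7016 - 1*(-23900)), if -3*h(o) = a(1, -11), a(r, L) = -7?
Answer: 92755/3 ≈ 30918.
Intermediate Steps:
h(o) = 7/3 (h(o) = -⅓*(-7) = 7/3)
h(-75) + (7016 - 1*(-23900)) = 7/3 + (7016 - 1*(-23900)) = 7/3 + (7016 + 23900) = 7/3 + 30916 = 92755/3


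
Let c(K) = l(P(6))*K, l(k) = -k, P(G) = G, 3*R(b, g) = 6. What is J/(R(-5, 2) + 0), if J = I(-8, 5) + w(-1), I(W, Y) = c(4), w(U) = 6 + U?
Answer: -19/2 ≈ -9.5000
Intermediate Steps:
R(b, g) = 2 (R(b, g) = (1/3)*6 = 2)
c(K) = -6*K (c(K) = (-1*6)*K = -6*K)
I(W, Y) = -24 (I(W, Y) = -6*4 = -24)
J = -19 (J = -24 + (6 - 1) = -24 + 5 = -19)
J/(R(-5, 2) + 0) = -19/(2 + 0) = -19/2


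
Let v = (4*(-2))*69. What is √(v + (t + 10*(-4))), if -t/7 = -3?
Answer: I*√571 ≈ 23.896*I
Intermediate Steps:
t = 21 (t = -7*(-3) = 21)
v = -552 (v = -8*69 = -552)
√(v + (t + 10*(-4))) = √(-552 + (21 + 10*(-4))) = √(-552 + (21 - 40)) = √(-552 - 19) = √(-571) = I*√571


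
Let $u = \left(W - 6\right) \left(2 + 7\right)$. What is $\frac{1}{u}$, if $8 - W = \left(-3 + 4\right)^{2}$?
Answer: $\frac{1}{9} \approx 0.11111$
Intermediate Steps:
$W = 7$ ($W = 8 - \left(-3 + 4\right)^{2} = 8 - 1^{2} = 8 - 1 = 7$)
$u = 9$ ($u = \left(7 - 6\right) \left(2 + 7\right) = 1 \cdot 9 = 9$)
$\frac{1}{u} = \frac{1}{9}$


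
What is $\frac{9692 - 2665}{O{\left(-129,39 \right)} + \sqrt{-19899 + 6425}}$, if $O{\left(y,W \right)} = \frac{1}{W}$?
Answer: $\frac{274053}{20493955} - \frac{10688067 i \sqrt{13474}}{20493955} \approx 0.013372 - 60.537 i$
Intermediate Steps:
$\frac{9692 - 2665}{O{\left(-129,39 \right)} + \sqrt{-19899 + 6425}} = \frac{9692 - 2665}{\frac{1}{39} + \sqrt{-19899 + 6425}} = \frac{7027}{\frac{1}{39} + \sqrt{-13474}} = \frac{7027}{\frac{1}{39} + i \sqrt{13474}}$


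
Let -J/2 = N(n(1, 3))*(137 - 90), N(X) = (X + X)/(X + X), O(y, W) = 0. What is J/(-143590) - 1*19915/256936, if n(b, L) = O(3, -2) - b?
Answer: -1417721433/18446720120 ≈ -0.076855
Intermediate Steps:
n(b, L) = -b (n(b, L) = 0 - b = -b)
N(X) = 1 (N(X) = (2*X)/((2*X)) = (2*X)*(1/(2*X)) = 1)
J = -94 (J = -2*(137 - 90) = -2*47 = -94)
J/(-143590) - 1*19915/256936 = -94/(-143590) - 1*19915/256936 = -94*(-1/143590) - 19915*1/256936 = 47/71795 - 19915/256936 = -1417721433/18446720120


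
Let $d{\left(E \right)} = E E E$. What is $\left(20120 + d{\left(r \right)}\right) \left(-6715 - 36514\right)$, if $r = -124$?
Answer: $81551681416$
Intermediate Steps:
$d{\left(E \right)} = E^{3}$ ($d{\left(E \right)} = E^{2} E = E^{3}$)
$\left(20120 + d{\left(r \right)}\right) \left(-6715 - 36514\right) = \left(20120 + \left(-124\right)^{3}\right) \left(-6715 - 36514\right) = \left(20120 - 1906624\right) \left(-43229\right) = \left(-1886504\right) \left(-43229\right) = 81551681416$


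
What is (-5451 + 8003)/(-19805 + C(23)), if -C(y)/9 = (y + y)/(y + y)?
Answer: -1276/9907 ≈ -0.12880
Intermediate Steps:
C(y) = -9 (C(y) = -9*(y + y)/(y + y) = -9*2*y/(2*y) = -9*2*y*1/(2*y) = -9*1 = -9)
(-5451 + 8003)/(-19805 + C(23)) = (-5451 + 8003)/(-19805 - 9) = 2552/(-19814) = 2552*(-1/19814) = -1276/9907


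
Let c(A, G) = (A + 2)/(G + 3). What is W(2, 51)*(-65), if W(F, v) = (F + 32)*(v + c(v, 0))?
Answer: -455260/3 ≈ -1.5175e+5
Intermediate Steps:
c(A, G) = (2 + A)/(3 + G)
W(F, v) = (32 + F)*(⅔ + 4*v/3) (W(F, v) = (F + 32)*(v + (2 + v)/(3 + 0)) = (32 + F)*(v + (2 + v)/3) = (32 + F)*(v + (⅔ + v/3)) = (32 + F)*(⅔ + 4*v/3))
W(2, 51)*(-65) = (64/3 + (⅔)*2 + (128/3)*51 + (4/3)*2*51)*(-65) = (64/3 + 4/3 + 2176 + 136)*(-65) = (7004/3)*(-65) = -455260/3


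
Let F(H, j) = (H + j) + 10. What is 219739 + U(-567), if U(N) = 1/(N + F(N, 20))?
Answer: 242591855/1104 ≈ 2.1974e+5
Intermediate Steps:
F(H, j) = 10 + H + j
U(N) = 1/(30 + 2*N) (U(N) = 1/(N + (10 + N + 20)) = 1/(N + (30 + N)) = 1/(30 + 2*N))
219739 + U(-567) = 219739 + 1/(2*(15 - 567)) = 219739 + (½)/(-552) = 219739 + (½)*(-1/552) = 219739 - 1/1104 = 242591855/1104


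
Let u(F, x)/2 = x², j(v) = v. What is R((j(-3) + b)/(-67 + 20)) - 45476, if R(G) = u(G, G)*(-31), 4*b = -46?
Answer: -200939039/4418 ≈ -45482.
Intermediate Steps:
b = -23/2 (b = (¼)*(-46) = -23/2 ≈ -11.500)
u(F, x) = 2*x²
R(G) = -62*G² (R(G) = (2*G²)*(-31) = -62*G²)
R((j(-3) + b)/(-67 + 20)) - 45476 = -62*(-3 - 23/2)²/(-67 + 20)² - 45476 = -62*(-29/2/(-47))² - 45476 = -62*(-29/2*(-1/47))² - 45476 = -62*(29/94)² - 45476 = -62*841/8836 - 45476 = -26071/4418 - 45476 = -200939039/4418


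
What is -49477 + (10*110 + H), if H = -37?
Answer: -48414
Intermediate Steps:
-49477 + (10*110 + H) = -49477 + (10*110 - 37) = -49477 + (1100 - 37) = -49477 + 1063 = -48414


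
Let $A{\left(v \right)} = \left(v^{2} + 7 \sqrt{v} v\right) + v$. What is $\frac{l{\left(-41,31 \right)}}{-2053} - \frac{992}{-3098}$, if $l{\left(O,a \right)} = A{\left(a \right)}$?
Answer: $- \frac{518320}{3180097} - \frac{217 \sqrt{31}}{2053} \approx -0.7515$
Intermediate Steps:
$A{\left(v \right)} = v + v^{2} + 7 v^{\frac{3}{2}}$ ($A{\left(v \right)} = \left(v^{2} + 7 v^{\frac{3}{2}}\right) + v = v + v^{2} + 7 v^{\frac{3}{2}}$)
$l{\left(O,a \right)} = a + a^{2} + 7 a^{\frac{3}{2}}$
$\frac{l{\left(-41,31 \right)}}{-2053} - \frac{992}{-3098} = \frac{31 + 31^{2} + 7 \cdot 31^{\frac{3}{2}}}{-2053} - \frac{992}{-3098} = \left(31 + 961 + 7 \cdot 31 \sqrt{31}\right) \left(- \frac{1}{2053}\right) - - \frac{496}{1549} = \left(31 + 961 + 217 \sqrt{31}\right) \left(- \frac{1}{2053}\right) + \frac{496}{1549} = \left(992 + 217 \sqrt{31}\right) \left(- \frac{1}{2053}\right) + \frac{496}{1549} = \left(- \frac{992}{2053} - \frac{217 \sqrt{31}}{2053}\right) + \frac{496}{1549} = - \frac{518320}{3180097} - \frac{217 \sqrt{31}}{2053}$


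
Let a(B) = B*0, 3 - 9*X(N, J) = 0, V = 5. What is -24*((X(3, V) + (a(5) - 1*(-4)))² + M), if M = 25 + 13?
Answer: -4088/3 ≈ -1362.7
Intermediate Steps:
X(N, J) = ⅓ (X(N, J) = ⅓ - ⅑*0 = ⅓ + 0 = ⅓)
M = 38
a(B) = 0
-24*((X(3, V) + (a(5) - 1*(-4)))² + M) = -24*((⅓ + (0 - 1*(-4)))² + 38) = -24*((⅓ + (0 + 4))² + 38) = -24*((⅓ + 4)² + 38) = -24*((13/3)² + 38) = -24*(169/9 + 38) = -24*511/9 = -4088/3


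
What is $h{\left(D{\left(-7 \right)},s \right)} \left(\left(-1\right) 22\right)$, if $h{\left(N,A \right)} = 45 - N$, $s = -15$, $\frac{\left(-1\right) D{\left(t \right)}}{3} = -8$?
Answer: $-462$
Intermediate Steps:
$D{\left(t \right)} = 24$ ($D{\left(t \right)} = \left(-3\right) \left(-8\right) = 24$)
$h{\left(D{\left(-7 \right)},s \right)} \left(\left(-1\right) 22\right) = \left(45 - 24\right) \left(\left(-1\right) 22\right) = \left(45 - 24\right) \left(-22\right) = 21 \left(-22\right) = -462$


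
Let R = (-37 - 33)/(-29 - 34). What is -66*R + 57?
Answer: -49/3 ≈ -16.333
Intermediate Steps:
R = 10/9 (R = -70/(-63) = -70*(-1/63) = 10/9 ≈ 1.1111)
-66*R + 57 = -66*10/9 + 57 = -220/3 + 57 = -49/3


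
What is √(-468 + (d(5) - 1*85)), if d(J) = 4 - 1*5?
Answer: I*√554 ≈ 23.537*I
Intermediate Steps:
d(J) = -1 (d(J) = 4 - 5 = -1)
√(-468 + (d(5) - 1*85)) = √(-468 + (-1 - 1*85)) = √(-468 + (-1 - 85)) = √(-468 - 86) = √(-554) = I*√554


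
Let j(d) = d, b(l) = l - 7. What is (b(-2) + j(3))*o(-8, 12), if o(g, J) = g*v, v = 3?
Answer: 144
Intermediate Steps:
b(l) = -7 + l
o(g, J) = 3*g (o(g, J) = g*3 = 3*g)
(b(-2) + j(3))*o(-8, 12) = ((-7 - 2) + 3)*(3*(-8)) = (-9 + 3)*(-24) = -6*(-24) = 144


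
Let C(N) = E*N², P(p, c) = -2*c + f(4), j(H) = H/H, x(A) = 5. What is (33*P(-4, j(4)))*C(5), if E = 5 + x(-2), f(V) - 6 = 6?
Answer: 82500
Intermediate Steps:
f(V) = 12 (f(V) = 6 + 6 = 12)
E = 10 (E = 5 + 5 = 10)
j(H) = 1
P(p, c) = 12 - 2*c (P(p, c) = -2*c + 12 = 12 - 2*c)
C(N) = 10*N²
(33*P(-4, j(4)))*C(5) = (33*(12 - 2*1))*(10*5²) = (33*(12 - 2))*(10*25) = (33*10)*250 = 330*250 = 82500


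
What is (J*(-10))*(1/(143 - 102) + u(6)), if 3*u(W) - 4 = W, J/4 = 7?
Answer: -115640/123 ≈ -940.16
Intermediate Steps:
J = 28 (J = 4*7 = 28)
u(W) = 4/3 + W/3
(J*(-10))*(1/(143 - 102) + u(6)) = (28*(-10))*(1/(143 - 102) + (4/3 + (⅓)*6)) = -280*(1/41 + (4/3 + 2)) = -280*(1/41 + 10/3) = -280*413/123 = -115640/123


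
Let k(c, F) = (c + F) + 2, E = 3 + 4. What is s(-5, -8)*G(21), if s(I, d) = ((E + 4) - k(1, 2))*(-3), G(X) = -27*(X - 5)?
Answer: 7776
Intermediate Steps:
G(X) = 135 - 27*X (G(X) = -27*(-5 + X) = 135 - 27*X)
E = 7
k(c, F) = 2 + F + c (k(c, F) = (F + c) + 2 = 2 + F + c)
s(I, d) = -18 (s(I, d) = ((7 + 4) - (2 + 2 + 1))*(-3) = (11 - 1*5)*(-3) = (11 - 5)*(-3) = 6*(-3) = -18)
s(-5, -8)*G(21) = -18*(135 - 27*21) = -18*(135 - 567) = -18*(-432) = 7776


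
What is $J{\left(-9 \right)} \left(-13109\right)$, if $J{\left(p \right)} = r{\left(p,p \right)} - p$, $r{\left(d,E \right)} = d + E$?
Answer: $117981$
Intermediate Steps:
$r{\left(d,E \right)} = E + d$
$J{\left(p \right)} = p$ ($J{\left(p \right)} = \left(p + p\right) - p = 2 p - p = p$)
$J{\left(-9 \right)} \left(-13109\right) = \left(-9\right) \left(-13109\right) = 117981$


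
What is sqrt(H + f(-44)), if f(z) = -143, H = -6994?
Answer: 3*I*sqrt(793) ≈ 84.481*I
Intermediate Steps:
sqrt(H + f(-44)) = sqrt(-6994 - 143) = sqrt(-7137) = 3*I*sqrt(793)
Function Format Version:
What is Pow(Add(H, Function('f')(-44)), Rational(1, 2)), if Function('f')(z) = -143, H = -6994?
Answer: Mul(3, I, Pow(793, Rational(1, 2))) ≈ Mul(84.481, I)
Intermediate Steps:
Pow(Add(H, Function('f')(-44)), Rational(1, 2)) = Pow(Add(-6994, -143), Rational(1, 2)) = Pow(-7137, Rational(1, 2)) = Mul(3, I, Pow(793, Rational(1, 2)))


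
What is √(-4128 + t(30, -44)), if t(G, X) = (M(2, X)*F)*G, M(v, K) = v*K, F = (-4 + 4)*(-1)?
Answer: 4*I*√258 ≈ 64.25*I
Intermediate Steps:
F = 0 (F = 0*(-1) = 0)
M(v, K) = K*v
t(G, X) = 0 (t(G, X) = ((X*2)*0)*G = ((2*X)*0)*G = 0*G = 0)
√(-4128 + t(30, -44)) = √(-4128 + 0) = √(-4128) = 4*I*√258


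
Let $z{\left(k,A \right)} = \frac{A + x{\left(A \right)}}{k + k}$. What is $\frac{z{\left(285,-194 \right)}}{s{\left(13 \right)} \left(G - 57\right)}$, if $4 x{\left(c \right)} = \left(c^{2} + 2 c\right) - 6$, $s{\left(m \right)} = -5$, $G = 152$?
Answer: $- \frac{18233}{541500} \approx -0.033671$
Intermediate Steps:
$x{\left(c \right)} = - \frac{3}{2} + \frac{c}{2} + \frac{c^{2}}{4}$ ($x{\left(c \right)} = \frac{\left(c^{2} + 2 c\right) - 6}{4} = \frac{-6 + c^{2} + 2 c}{4} = - \frac{3}{2} + \frac{c}{2} + \frac{c^{2}}{4}$)
$z{\left(k,A \right)} = \frac{- \frac{3}{2} + \frac{A^{2}}{4} + \frac{3 A}{2}}{2 k}$ ($z{\left(k,A \right)} = \frac{A + \left(- \frac{3}{2} + \frac{A}{2} + \frac{A^{2}}{4}\right)}{k + k} = \frac{- \frac{3}{2} + \frac{A^{2}}{4} + \frac{3 A}{2}}{2 k}$)
$\frac{z{\left(285,-194 \right)}}{s{\left(13 \right)} \left(G - 57\right)} = \frac{\frac{1}{8} \cdot \frac{1}{285} \left(-6 + \left(-194\right)^{2} + 6 \left(-194\right)\right)}{\left(-5\right) \left(152 - 57\right)} = \frac{\frac{1}{8} \cdot \frac{1}{285} \left(-6 + 37636 - 1164\right)}{\left(-5\right) 95} = \frac{\frac{1}{8} \cdot \frac{1}{285} \cdot 36466}{-475} = \frac{18233}{1140} \left(- \frac{1}{475}\right) = - \frac{18233}{541500}$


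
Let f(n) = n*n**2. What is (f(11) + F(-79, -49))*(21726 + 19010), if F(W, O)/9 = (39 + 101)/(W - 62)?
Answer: 2531212832/47 ≈ 5.3856e+7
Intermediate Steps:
F(W, O) = 1260/(-62 + W) (F(W, O) = 9*((39 + 101)/(W - 62)) = 9*(140/(-62 + W)) = 1260/(-62 + W))
f(n) = n**3
(f(11) + F(-79, -49))*(21726 + 19010) = (11**3 + 1260/(-62 - 79))*(21726 + 19010) = (1331 + 1260/(-141))*40736 = (1331 + 1260*(-1/141))*40736 = (1331 - 420/47)*40736 = (62137/47)*40736 = 2531212832/47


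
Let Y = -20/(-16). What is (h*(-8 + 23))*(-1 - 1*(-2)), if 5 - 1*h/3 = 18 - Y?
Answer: -2115/4 ≈ -528.75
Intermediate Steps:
Y = 5/4 (Y = -20*(-1/16) = 5/4 ≈ 1.2500)
h = -141/4 (h = 15 - 3*(18 - 1*5/4) = 15 - 3*(18 - 5/4) = 15 - 3*67/4 = 15 - 201/4 = -141/4 ≈ -35.250)
(h*(-8 + 23))*(-1 - 1*(-2)) = (-141*(-8 + 23)/4)*(-1 - 1*(-2)) = (-141/4*15)*(-1 + 2) = -2115/4*1 = -2115/4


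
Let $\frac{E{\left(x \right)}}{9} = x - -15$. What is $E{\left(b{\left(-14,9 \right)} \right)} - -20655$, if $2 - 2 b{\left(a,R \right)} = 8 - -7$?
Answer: $\frac{41463}{2} \approx 20732.0$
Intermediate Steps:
$b{\left(a,R \right)} = - \frac{13}{2}$ ($b{\left(a,R \right)} = 1 - \frac{8 - -7}{2} = 1 - \frac{8 + 7}{2} = 1 - \frac{15}{2} = - \frac{13}{2}$)
$E{\left(x \right)} = 135 + 9 x$ ($E{\left(x \right)} = 9 \left(x - -15\right) = 9 \left(x + 15\right) = 9 \left(15 + x\right) = 135 + 9 x$)
$E{\left(b{\left(-14,9 \right)} \right)} - -20655 = \left(135 + 9 \left(- \frac{13}{2}\right)\right) - -20655 = \left(135 - \frac{117}{2}\right) + 20655 = \frac{153}{2} + 20655 = \frac{41463}{2}$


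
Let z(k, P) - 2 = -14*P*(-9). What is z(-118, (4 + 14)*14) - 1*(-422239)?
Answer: 453993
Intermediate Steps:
z(k, P) = 2 + 126*P (z(k, P) = 2 - 14*P*(-9) = 2 + 126*P)
z(-118, (4 + 14)*14) - 1*(-422239) = (2 + 126*((4 + 14)*14)) - 1*(-422239) = (2 + 126*(18*14)) + 422239 = (2 + 126*252) + 422239 = (2 + 31752) + 422239 = 31754 + 422239 = 453993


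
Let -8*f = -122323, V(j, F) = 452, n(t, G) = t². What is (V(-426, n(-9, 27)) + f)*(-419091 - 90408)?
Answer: -64165794561/8 ≈ -8.0207e+9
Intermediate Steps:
f = 122323/8 (f = -⅛*(-122323) = 122323/8 ≈ 15290.)
(V(-426, n(-9, 27)) + f)*(-419091 - 90408) = (452 + 122323/8)*(-419091 - 90408) = (125939/8)*(-509499) = -64165794561/8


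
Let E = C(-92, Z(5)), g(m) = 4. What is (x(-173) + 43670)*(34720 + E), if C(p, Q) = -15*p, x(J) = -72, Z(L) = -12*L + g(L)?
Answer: 1573887800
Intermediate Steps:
Z(L) = 4 - 12*L (Z(L) = -12*L + 4 = 4 - 12*L)
E = 1380 (E = -15*(-92) = 1380)
(x(-173) + 43670)*(34720 + E) = (-72 + 43670)*(34720 + 1380) = 43598*36100 = 1573887800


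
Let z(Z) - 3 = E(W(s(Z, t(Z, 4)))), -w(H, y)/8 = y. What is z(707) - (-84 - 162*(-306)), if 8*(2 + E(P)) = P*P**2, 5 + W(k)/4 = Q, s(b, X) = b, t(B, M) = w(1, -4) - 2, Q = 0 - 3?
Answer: -53583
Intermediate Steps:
w(H, y) = -8*y
Q = -3
t(B, M) = 30 (t(B, M) = -8*(-4) - 2 = 32 - 2 = 30)
W(k) = -32 (W(k) = -20 + 4*(-3) = -20 - 12 = -32)
E(P) = -2 + P**3/8 (E(P) = -2 + (P*P**2)/8 = -2 + P**3/8)
z(Z) = -4095 (z(Z) = 3 + (-2 + (1/8)*(-32)**3) = 3 + (-2 + (1/8)*(-32768)) = 3 + (-2 - 4096) = 3 - 4098 = -4095)
z(707) - (-84 - 162*(-306)) = -4095 - (-84 - 162*(-306)) = -4095 - (-84 + 49572) = -4095 - 1*49488 = -4095 - 49488 = -53583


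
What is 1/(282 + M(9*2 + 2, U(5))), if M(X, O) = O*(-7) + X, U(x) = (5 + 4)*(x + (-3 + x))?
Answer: -1/139 ≈ -0.0071942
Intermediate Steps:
U(x) = -27 + 18*x (U(x) = 9*(-3 + 2*x) = -27 + 18*x)
M(X, O) = X - 7*O (M(X, O) = -7*O + X = X - 7*O)
1/(282 + M(9*2 + 2, U(5))) = 1/(282 + ((9*2 + 2) - 7*(-27 + 18*5))) = 1/(282 + ((18 + 2) - 7*(-27 + 90))) = 1/(282 + (20 - 7*63)) = 1/(282 + (20 - 441)) = 1/(282 - 421) = 1/(-139) = -1/139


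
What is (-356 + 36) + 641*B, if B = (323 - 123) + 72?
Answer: 174032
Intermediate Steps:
B = 272 (B = 200 + 72 = 272)
(-356 + 36) + 641*B = (-356 + 36) + 641*272 = -320 + 174352 = 174032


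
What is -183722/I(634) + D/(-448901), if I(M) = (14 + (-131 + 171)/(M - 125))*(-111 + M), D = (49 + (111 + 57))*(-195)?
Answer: -20910081374014/841199624009 ≈ -24.857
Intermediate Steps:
D = -42315 (D = (49 + 168)*(-195) = 217*(-195) = -42315)
I(M) = (-111 + M)*(14 + 40/(-125 + M)) (I(M) = (14 + 40/(-125 + M))*(-111 + M) = (-111 + M)*(14 + 40/(-125 + M)))
-183722/I(634) + D/(-448901) = -183722*(-125 + 634)/(2*(94905 - 1632*634 + 7*634²)) - 42315/(-448901) = -183722*509/(2*(94905 - 1034688 + 7*401956)) - 42315*(-1/448901) = -183722*509/(2*(94905 - 1034688 + 2813692)) + 42315/448901 = -183722/(2*(1/509)*1873909) + 42315/448901 = -183722/3747818/509 + 42315/448901 = -183722*509/3747818 + 42315/448901 = -46757249/1873909 + 42315/448901 = -20910081374014/841199624009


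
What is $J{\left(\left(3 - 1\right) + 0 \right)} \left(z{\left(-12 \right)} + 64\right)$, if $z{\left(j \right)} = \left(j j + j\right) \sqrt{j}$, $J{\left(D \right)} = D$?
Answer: $128 + 528 i \sqrt{3} \approx 128.0 + 914.52 i$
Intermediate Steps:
$z{\left(j \right)} = \sqrt{j} \left(j + j^{2}\right)$ ($z{\left(j \right)} = \left(j^{2} + j\right) \sqrt{j} = \left(j + j^{2}\right) \sqrt{j} = \sqrt{j} \left(j + j^{2}\right)$)
$J{\left(\left(3 - 1\right) + 0 \right)} \left(z{\left(-12 \right)} + 64\right) = \left(\left(3 - 1\right) + 0\right) \left(\left(-12\right)^{\frac{3}{2}} \left(1 - 12\right) + 64\right) = \left(2 + 0\right) \left(- 24 i \sqrt{3} \left(-11\right) + 64\right) = 2 \left(264 i \sqrt{3} + 64\right) = 2 \left(64 + 264 i \sqrt{3}\right) = 128 + 528 i \sqrt{3}$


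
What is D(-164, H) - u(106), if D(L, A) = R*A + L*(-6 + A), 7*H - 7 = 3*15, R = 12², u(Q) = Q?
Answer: 5106/7 ≈ 729.43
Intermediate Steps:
R = 144
H = 52/7 (H = 1 + (3*15)/7 = 1 + (⅐)*45 = 1 + 45/7 = 52/7 ≈ 7.4286)
D(L, A) = 144*A + L*(-6 + A)
D(-164, H) - u(106) = (-6*(-164) + 144*(52/7) + (52/7)*(-164)) - 1*106 = (984 + 7488/7 - 8528/7) - 106 = 5848/7 - 106 = 5106/7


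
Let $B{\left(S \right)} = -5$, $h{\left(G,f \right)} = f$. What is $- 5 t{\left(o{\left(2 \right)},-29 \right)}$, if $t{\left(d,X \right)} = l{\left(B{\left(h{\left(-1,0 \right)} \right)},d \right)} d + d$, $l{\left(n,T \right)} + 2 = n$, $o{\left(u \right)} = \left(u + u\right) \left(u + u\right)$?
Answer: $480$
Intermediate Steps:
$o{\left(u \right)} = 4 u^{2}$ ($o{\left(u \right)} = 2 u 2 u = 4 u^{2}$)
$l{\left(n,T \right)} = -2 + n$
$t{\left(d,X \right)} = - 6 d$ ($t{\left(d,X \right)} = \left(-2 - 5\right) d + d = - 7 d + d = - 6 d$)
$- 5 t{\left(o{\left(2 \right)},-29 \right)} = - 5 \left(- 6 \cdot 4 \cdot 2^{2}\right) = - 5 \left(- 6 \cdot 4 \cdot 4\right) = - 5 \left(\left(-6\right) 16\right) = \left(-5\right) \left(-96\right) = 480$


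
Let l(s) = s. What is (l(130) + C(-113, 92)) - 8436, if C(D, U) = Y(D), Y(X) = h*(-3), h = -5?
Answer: -8291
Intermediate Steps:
Y(X) = 15 (Y(X) = -5*(-3) = 15)
C(D, U) = 15
(l(130) + C(-113, 92)) - 8436 = (130 + 15) - 8436 = 145 - 8436 = -8291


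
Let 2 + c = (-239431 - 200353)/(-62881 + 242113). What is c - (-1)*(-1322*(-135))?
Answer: 3998342099/22404 ≈ 1.7847e+5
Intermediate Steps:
c = -99781/22404 (c = -2 + (-239431 - 200353)/(-62881 + 242113) = -2 - 439784/179232 = -2 - 439784*1/179232 = -2 - 54973/22404 = -99781/22404 ≈ -4.4537)
c - (-1)*(-1322*(-135)) = -99781/22404 - (-1)*(-1322*(-135)) = -99781/22404 - (-1)*178470 = -99781/22404 - 1*(-178470) = -99781/22404 + 178470 = 3998342099/22404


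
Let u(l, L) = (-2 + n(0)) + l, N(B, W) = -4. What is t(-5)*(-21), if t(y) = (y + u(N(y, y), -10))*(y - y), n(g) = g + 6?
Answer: 0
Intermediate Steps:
n(g) = 6 + g
u(l, L) = 4 + l (u(l, L) = (-2 + (6 + 0)) + l = (-2 + 6) + l = 4 + l)
t(y) = 0 (t(y) = (y + (4 - 4))*(y - y) = (y + 0)*0 = y*0 = 0)
t(-5)*(-21) = 0*(-21) = 0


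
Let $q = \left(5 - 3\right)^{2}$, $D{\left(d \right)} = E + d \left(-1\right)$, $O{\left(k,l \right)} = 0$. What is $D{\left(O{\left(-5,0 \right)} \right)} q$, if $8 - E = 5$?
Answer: $12$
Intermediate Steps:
$E = 3$ ($E = 8 - 5 = 3$)
$D{\left(d \right)} = 3 - d$ ($D{\left(d \right)} = 3 + d \left(-1\right) = 3 - d$)
$q = 4$ ($q = 2^{2} = 4$)
$D{\left(O{\left(-5,0 \right)} \right)} q = \left(3 - 0\right) 4 = \left(3 + 0\right) 4 = 3 \cdot 4 = 12$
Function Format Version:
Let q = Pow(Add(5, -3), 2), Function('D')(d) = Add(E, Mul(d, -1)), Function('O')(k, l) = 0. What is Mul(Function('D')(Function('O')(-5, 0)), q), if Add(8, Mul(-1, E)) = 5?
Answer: 12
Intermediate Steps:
E = 3 (E = Add(8, Mul(-1, 5)) = Add(8, -5) = 3)
Function('D')(d) = Add(3, Mul(-1, d)) (Function('D')(d) = Add(3, Mul(d, -1)) = Add(3, Mul(-1, d)))
q = 4 (q = Pow(2, 2) = 4)
Mul(Function('D')(Function('O')(-5, 0)), q) = Mul(Add(3, Mul(-1, 0)), 4) = Mul(Add(3, 0), 4) = Mul(3, 4) = 12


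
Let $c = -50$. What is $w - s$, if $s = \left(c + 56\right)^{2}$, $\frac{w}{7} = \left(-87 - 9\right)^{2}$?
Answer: $64476$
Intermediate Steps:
$w = 64512$ ($w = 7 \left(-87 - 9\right)^{2} = 7 \left(-96\right)^{2} = 7 \cdot 9216 = 64512$)
$s = 36$ ($s = \left(-50 + 56\right)^{2} = 6^{2} = 36$)
$w - s = 64512 - 36 = 64476$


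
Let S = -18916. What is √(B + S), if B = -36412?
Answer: 4*I*√3458 ≈ 235.22*I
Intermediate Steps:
√(B + S) = √(-36412 - 18916) = √(-55328) = 4*I*√3458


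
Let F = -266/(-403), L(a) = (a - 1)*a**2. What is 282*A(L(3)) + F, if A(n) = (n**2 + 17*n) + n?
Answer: 73642874/403 ≈ 1.8274e+5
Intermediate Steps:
L(a) = a**2*(-1 + a) (L(a) = (-1 + a)*a**2 = a**2*(-1 + a))
F = 266/403 (F = -266*(-1/403) = 266/403 ≈ 0.66005)
A(n) = n**2 + 18*n
282*A(L(3)) + F = 282*((3**2*(-1 + 3))*(18 + 3**2*(-1 + 3))) + 266/403 = 282*((9*2)*(18 + 9*2)) + 266/403 = 282*(18*(18 + 18)) + 266/403 = 282*(18*36) + 266/403 = 282*648 + 266/403 = 182736 + 266/403 = 73642874/403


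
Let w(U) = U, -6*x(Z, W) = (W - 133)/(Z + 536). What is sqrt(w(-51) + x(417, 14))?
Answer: I*sqrt(1666791282)/5718 ≈ 7.14*I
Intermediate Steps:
x(Z, W) = -(-133 + W)/(6*(536 + Z)) (x(Z, W) = -(W - 133)/(6*(Z + 536)) = -(-133 + W)/(6*(536 + Z)))
sqrt(w(-51) + x(417, 14)) = sqrt(-51 + (133 - 1*14)/(6*(536 + 417))) = sqrt(-51 + (1/6)*(133 - 14)/953) = sqrt(-51 + (1/6)*(1/953)*119) = sqrt(-51 + 119/5718) = sqrt(-291499/5718) = I*sqrt(1666791282)/5718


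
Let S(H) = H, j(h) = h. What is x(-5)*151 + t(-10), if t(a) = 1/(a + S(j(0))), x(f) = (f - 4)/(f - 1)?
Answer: 1132/5 ≈ 226.40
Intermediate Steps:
x(f) = (-4 + f)/(-1 + f)
t(a) = 1/a (t(a) = 1/(a + 0) = 1/a)
x(-5)*151 + t(-10) = ((-4 - 5)/(-1 - 5))*151 + 1/(-10) = (-9/(-6))*151 - ⅒ = -⅙*(-9)*151 - ⅒ = (3/2)*151 - ⅒ = 453/2 - ⅒ = 1132/5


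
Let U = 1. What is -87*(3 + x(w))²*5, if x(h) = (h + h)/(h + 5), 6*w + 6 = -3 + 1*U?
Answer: -271875/121 ≈ -2246.9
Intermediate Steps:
w = -4/3 (w = -1 + (-3 + 1*1)/6 = -1 + (-3 + 1)/6 = -1 + (⅙)*(-2) = -1 - ⅓ = -4/3 ≈ -1.3333)
x(h) = 2*h/(5 + h) (x(h) = (2*h)/(5 + h) = 2*h/(5 + h))
-87*(3 + x(w))²*5 = -87*(3 + 2*(-4/3)/(5 - 4/3))²*5 = -87*(3 + 2*(-4/3)/(11/3))²*5 = -87*(3 + 2*(-4/3)*(3/11))²*5 = -87*(3 - 8/11)²*5 = -87*(25/11)²*5 = -87*625/121*5 = -54375/121*5 = -271875/121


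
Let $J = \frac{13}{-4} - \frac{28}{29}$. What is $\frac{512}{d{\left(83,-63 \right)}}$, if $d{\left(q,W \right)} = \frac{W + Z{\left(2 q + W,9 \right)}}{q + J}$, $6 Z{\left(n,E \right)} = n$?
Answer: $- \frac{7018752}{7975} \approx -880.09$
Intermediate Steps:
$J = - \frac{489}{116}$ ($J = 13 \left(- \frac{1}{4}\right) - \frac{28}{29} = - \frac{13}{4} - \frac{28}{29} = - \frac{489}{116} \approx -4.2155$)
$Z{\left(n,E \right)} = \frac{n}{6}$
$d{\left(q,W \right)} = \frac{\frac{q}{3} + \frac{7 W}{6}}{- \frac{489}{116} + q}$ ($d{\left(q,W \right)} = \frac{W + \frac{2 q + W}{6}}{q - \frac{489}{116}} = \frac{W + \frac{W + 2 q}{6}}{- \frac{489}{116} + q} = \frac{W + \left(\frac{q}{3} + \frac{W}{6}\right)}{- \frac{489}{116} + q} = \frac{\frac{q}{3} + \frac{7 W}{6}}{- \frac{489}{116} + q}$)
$\frac{512}{d{\left(83,-63 \right)}} = \frac{512}{\frac{58}{3} \frac{1}{-489 + 116 \cdot 83} \left(2 \cdot 83 + 7 \left(-63\right)\right)} = \frac{512}{\frac{58}{3} \frac{1}{-489 + 9628} \left(166 - 441\right)} = \frac{512}{\frac{58}{3} \cdot \frac{1}{9139} \left(-275\right)} = \frac{512}{- \frac{15950}{27417}} = 512 \left(- \frac{27417}{15950}\right) = - \frac{7018752}{7975}$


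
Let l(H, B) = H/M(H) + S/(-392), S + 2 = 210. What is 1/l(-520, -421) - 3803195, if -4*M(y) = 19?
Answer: -385742855139/101426 ≈ -3.8032e+6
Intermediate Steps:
S = 208 (S = -2 + 210 = 208)
M(y) = -19/4 (M(y) = -¼*19 = -19/4)
l(H, B) = -26/49 - 4*H/19 (l(H, B) = H/(-19/4) + 208/(-392) = H*(-4/19) + 208*(-1/392) = -4*H/19 - 26/49 = -26/49 - 4*H/19)
1/l(-520, -421) - 3803195 = 1/(-26/49 - 4/19*(-520)) - 3803195 = 1/(-26/49 + 2080/19) - 3803195 = 1/(101426/931) - 3803195 = 931/101426 - 3803195 = -385742855139/101426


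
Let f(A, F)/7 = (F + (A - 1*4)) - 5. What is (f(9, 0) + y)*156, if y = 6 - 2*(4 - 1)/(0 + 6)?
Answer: 780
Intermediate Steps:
f(A, F) = -63 + 7*A + 7*F (f(A, F) = 7*((F + (A - 1*4)) - 5) = 7*((F + (A - 4)) - 5) = 7*((F + (-4 + A)) - 5) = 7*((-4 + A + F) - 5) = 7*(-9 + A + F) = -63 + 7*A + 7*F)
y = 5 (y = 6 - 6/6 = 6 - 2*1/2 = 6 - 1 = 5)
(f(9, 0) + y)*156 = ((-63 + 7*9 + 7*0) + 5)*156 = ((-63 + 63 + 0) + 5)*156 = (0 + 5)*156 = 5*156 = 780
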